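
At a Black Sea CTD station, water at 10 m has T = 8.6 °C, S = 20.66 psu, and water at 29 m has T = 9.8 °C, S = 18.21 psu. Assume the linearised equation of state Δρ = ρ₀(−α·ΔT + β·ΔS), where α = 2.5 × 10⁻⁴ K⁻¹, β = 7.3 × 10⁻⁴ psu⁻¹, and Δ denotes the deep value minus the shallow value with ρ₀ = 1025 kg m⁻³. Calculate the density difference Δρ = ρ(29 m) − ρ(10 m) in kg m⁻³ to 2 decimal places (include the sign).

-2.14 kg m⁻³

ΔT = +1.2 K, ΔS = -2.45 psu (deep − shallow).
Δρ/ρ₀ = −(2.5 × 10⁻⁴)(+1.2) + (7.3 × 10⁻⁴)(-2.45) = -2.0885 × 10⁻³.
Δρ = 1025 × (-2.0885 × 10⁻³) = -2.14 kg m⁻³.
Negative Δρ: lighter below, statically unstable.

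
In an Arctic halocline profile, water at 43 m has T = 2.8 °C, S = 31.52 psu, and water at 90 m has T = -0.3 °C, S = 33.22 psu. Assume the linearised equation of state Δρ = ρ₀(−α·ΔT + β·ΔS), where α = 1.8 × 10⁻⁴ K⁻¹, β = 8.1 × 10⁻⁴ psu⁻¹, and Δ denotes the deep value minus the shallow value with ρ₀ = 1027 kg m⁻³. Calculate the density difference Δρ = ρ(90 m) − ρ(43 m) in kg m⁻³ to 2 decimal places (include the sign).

+1.99 kg m⁻³

ΔT = -3.1 K, ΔS = +1.70 psu (deep − shallow).
Δρ/ρ₀ = −(1.8 × 10⁻⁴)(-3.1) + (8.1 × 10⁻⁴)(+1.70) = 1.935 × 10⁻³.
Δρ = 1027 × (1.935 × 10⁻³) = +1.99 kg m⁻³.
Positive Δρ: denser below, stable.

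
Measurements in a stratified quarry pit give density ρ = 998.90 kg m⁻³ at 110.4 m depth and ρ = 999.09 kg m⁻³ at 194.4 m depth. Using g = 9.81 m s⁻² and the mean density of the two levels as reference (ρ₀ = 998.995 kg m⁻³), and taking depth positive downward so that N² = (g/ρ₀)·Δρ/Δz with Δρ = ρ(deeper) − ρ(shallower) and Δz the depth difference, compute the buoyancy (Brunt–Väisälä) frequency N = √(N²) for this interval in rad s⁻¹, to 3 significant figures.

4.71 × 10⁻³ rad s⁻¹

Δρ = 999.09 − 998.90 = 0.19 kg m⁻³ over Δz = 194.4 − 110.4 = 84 m.
N² = (9.81/998.995) × (0.19/84) = 2.2212 × 10⁻⁵ s⁻².
N = √(2.2212 × 10⁻⁵) = 4.7130 × 10⁻³ rad s⁻¹ ≈ 4.71 × 10⁻³ rad s⁻¹.
Since Δρ > 0 the layer is stably stratified.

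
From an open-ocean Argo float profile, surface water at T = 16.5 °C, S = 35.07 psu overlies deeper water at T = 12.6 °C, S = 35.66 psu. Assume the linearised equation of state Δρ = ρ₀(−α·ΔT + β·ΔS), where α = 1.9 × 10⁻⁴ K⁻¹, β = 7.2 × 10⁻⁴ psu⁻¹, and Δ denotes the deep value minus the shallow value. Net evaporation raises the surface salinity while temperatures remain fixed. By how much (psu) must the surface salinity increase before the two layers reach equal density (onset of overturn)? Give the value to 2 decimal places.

1.62 psu

Neutral buoyancy requires −α(T_deep − T_surf) + β(S_deep − S_surf′) = 0.
S_surf′ = S_deep − (α/β)·ΔT = 35.66 − (1.9 × 10⁻⁴/7.2 × 10⁻⁴)·(-3.9) = 36.6892 psu.
Increase required: 36.6892 − 35.07 = 1.6192 psu.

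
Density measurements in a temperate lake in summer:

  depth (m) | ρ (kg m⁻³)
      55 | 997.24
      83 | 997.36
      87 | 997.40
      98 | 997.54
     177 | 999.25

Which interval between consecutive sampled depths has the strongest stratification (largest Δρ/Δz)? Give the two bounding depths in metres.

Compute the density gradient over each adjacent pair:
  55–83 m: Δρ/Δz = 0.12/28 = 4.3 × 10⁻³ kg m⁻⁴
  83–87 m: Δρ/Δz = 0.04/4 = 0.010 kg m⁻⁴
  87–98 m: Δρ/Δz = 0.14/11 = 0.013 kg m⁻⁴
  98–177 m: Δρ/Δz = 1.71/79 = 0.022 kg m⁻⁴
The largest gradient is in the 98–177 m interval — the pycnocline.

98–177 m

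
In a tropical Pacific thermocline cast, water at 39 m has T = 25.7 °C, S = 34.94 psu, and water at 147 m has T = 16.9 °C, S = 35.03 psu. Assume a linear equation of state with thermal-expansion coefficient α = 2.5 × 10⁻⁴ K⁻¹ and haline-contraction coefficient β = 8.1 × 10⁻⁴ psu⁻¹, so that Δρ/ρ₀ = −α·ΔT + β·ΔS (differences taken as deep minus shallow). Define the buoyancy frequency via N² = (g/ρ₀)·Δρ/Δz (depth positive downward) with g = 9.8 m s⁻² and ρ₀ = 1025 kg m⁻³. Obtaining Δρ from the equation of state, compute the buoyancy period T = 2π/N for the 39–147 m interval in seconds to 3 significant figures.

ΔT = -8.8 K, ΔS = +0.09 psu (deep − shallow).
Δρ/ρ₀ = −αΔT + βΔS = 2.20 × 10⁻³ + 7.29 × 10⁻⁵ = 2.2729 × 10⁻³, so Δρ ≈ 2.330 kg m⁻³.
N² = (g/ρ₀)·Δρ/Δz = g·(Δρ/ρ₀)/Δz = 9.8 × 2.2729 × 10⁻³ / 108 = 2.0624 × 10⁻⁴ s⁻².
N = √(2.0624 × 10⁻⁴) = 0.014361 rad s⁻¹ → T = 2π/N = 437.52 s ≈ 438 s.

438 s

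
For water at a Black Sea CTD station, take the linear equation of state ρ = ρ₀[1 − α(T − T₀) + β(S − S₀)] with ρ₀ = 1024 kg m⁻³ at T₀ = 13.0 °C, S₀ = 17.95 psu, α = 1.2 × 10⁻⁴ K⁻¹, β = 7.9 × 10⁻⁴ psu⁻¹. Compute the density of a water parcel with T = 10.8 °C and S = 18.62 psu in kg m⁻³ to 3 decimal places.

T − T₀ = -2.2 K, S − S₀ = +0.67 psu.
Bracket = 1 − α·(-2.2) + β·(+0.67) = 1 + (7.933 × 10⁻⁴) = 1.0007933.
ρ = 1024 × 1.0007933 = 1024.812 kg m⁻³.

1024.812 kg m⁻³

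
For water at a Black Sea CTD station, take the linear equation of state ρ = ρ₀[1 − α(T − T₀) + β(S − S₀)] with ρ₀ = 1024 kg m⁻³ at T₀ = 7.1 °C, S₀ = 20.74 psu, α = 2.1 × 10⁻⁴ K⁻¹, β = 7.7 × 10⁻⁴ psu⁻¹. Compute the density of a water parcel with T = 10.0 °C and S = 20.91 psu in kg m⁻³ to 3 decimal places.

1023.510 kg m⁻³

T − T₀ = +2.9 K, S − S₀ = +0.17 psu.
Bracket = 1 − α·(+2.9) + β·(+0.17) = 1 + (-4.781 × 10⁻⁴) = 0.9995219.
ρ = 1024 × 0.9995219 = 1023.510 kg m⁻³.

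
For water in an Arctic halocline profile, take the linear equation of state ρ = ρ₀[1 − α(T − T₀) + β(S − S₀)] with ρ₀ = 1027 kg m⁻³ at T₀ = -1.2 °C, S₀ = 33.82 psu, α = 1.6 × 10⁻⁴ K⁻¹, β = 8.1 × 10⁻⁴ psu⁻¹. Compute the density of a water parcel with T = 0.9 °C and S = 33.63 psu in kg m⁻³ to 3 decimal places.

T − T₀ = +2.1 K, S − S₀ = -0.19 psu.
Bracket = 1 − α·(+2.1) + β·(-0.19) = 1 + (-4.899 × 10⁻⁴) = 0.9995101.
ρ = 1027 × 0.9995101 = 1026.497 kg m⁻³.

1026.497 kg m⁻³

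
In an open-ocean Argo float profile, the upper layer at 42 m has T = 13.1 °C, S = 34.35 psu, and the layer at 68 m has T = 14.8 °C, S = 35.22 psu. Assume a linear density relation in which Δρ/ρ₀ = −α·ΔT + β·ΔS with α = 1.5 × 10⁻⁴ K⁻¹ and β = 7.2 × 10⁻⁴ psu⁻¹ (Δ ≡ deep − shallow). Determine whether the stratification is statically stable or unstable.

stable

ΔT = 14.8 − 13.1 = +1.7 K and ΔS = 35.22 − 34.35 = +0.87 psu (deep − shallow).
−αΔT = -2.55 × 10⁻⁴; βΔS = 6.264 × 10⁻⁴; sum Δρ/ρ₀ = 3.714 × 10⁻⁴.
Δρ/ρ₀ > 0, so Δρ > 0: deeper water is denser → statically stable.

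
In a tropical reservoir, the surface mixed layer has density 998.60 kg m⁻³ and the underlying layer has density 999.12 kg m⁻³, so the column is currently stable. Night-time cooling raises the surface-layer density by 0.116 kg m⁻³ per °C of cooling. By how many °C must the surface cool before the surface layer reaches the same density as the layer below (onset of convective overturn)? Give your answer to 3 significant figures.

4.48 °C

Density deficit of the surface layer: 999.12 − 998.60 = 0.52 kg m⁻³.
Required change = 0.52 / 0.116 = 4.48 °C.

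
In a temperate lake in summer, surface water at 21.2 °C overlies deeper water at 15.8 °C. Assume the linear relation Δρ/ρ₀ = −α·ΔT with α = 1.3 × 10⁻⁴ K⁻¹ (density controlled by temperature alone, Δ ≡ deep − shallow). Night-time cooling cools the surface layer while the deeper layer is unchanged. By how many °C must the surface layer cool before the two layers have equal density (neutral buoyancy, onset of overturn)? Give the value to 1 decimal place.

5.4 °C

With temperature the only control, equal density requires T_surf′ = T_deep.
T_surf′ = 15.8 °C.
Cooling required: 21.2 − 15.8 = 5.4 °C.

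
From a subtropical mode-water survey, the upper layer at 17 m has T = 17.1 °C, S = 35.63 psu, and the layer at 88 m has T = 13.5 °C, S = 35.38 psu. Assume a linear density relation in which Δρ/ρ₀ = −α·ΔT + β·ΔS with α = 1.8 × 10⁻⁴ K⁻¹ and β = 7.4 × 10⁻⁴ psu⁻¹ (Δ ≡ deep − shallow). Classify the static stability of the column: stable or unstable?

ΔT = 13.5 − 17.1 = -3.6 K and ΔS = 35.38 − 35.63 = -0.25 psu (deep − shallow).
−αΔT = 6.48 × 10⁻⁴; βΔS = -1.85 × 10⁻⁴; sum Δρ/ρ₀ = 4.63 × 10⁻⁴.
Δρ/ρ₀ > 0, so Δρ > 0: deeper water is denser → statically stable.

stable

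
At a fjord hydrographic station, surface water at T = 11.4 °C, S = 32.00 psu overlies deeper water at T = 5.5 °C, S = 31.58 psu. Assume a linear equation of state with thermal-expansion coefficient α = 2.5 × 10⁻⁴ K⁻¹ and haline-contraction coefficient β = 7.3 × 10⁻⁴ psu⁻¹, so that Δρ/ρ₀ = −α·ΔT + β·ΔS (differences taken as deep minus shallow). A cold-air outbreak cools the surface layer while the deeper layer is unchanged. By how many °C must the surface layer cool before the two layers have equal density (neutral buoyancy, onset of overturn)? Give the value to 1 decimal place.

4.7 °C

Neutral buoyancy requires Δρ = 0, i.e. −α(T_deep − T_surf′) + β(S_deep − S_surf) = 0.
T_surf′ = T_deep − (β/α)·ΔS = 5.5 − (7.3 × 10⁻⁴/2.5 × 10⁻⁴)·(-0.42) = 6.726 °C.
Cooling required: 11.4 − (6.726) = 4.674 °C.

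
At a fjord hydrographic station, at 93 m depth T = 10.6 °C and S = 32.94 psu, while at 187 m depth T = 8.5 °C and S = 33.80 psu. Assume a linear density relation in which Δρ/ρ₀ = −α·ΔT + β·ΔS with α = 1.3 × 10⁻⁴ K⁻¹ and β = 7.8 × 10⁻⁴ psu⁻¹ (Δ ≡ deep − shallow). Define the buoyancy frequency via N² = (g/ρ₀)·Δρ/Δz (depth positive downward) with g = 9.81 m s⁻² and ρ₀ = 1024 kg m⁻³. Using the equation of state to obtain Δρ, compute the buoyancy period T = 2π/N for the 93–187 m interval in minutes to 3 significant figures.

ΔT = -2.1 K, ΔS = +0.86 psu (deep − shallow).
Δρ/ρ₀ = −αΔT + βΔS = 2.73 × 10⁻⁴ + 6.708 × 10⁻⁴ = 9.438 × 10⁻⁴, so Δρ ≈ 0.9665 kg m⁻³.
N² = (g/ρ₀)·Δρ/Δz = g·(Δρ/ρ₀)/Δz = 9.81 × 9.438 × 10⁻⁴ / 94 = 9.8497 × 10⁻⁵ s⁻².
N = √(9.8497 × 10⁻⁵) = 9.9246 × 10⁻³ rad s⁻¹ → T = 2π/N = 633.09 s = 10.552 min ≈ 10.6 min.

10.6 min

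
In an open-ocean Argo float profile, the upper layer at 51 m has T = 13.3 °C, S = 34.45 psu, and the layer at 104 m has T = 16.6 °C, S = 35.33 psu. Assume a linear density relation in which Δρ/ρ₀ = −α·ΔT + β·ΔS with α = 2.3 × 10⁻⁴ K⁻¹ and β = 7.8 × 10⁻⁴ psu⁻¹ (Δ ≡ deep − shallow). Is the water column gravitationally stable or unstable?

ΔT = 16.6 − 13.3 = +3.3 K and ΔS = 35.33 − 34.45 = +0.88 psu (deep − shallow).
−αΔT = -7.59 × 10⁻⁴; βΔS = 6.864 × 10⁻⁴; sum Δρ/ρ₀ = -7.26 × 10⁻⁵.
Δρ/ρ₀ < 0, so Δρ < 0: deeper water is lighter → statically unstable; the column would overturn.

unstable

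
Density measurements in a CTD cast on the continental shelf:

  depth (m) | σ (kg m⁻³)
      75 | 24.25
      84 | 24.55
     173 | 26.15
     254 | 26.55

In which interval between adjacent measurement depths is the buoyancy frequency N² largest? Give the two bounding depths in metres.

75–84 m

Compute the density gradient over each adjacent pair:
  75–84 m: Δρ/Δz = 0.30/9 = 0.033 kg m⁻⁴
  84–173 m: Δρ/Δz = 1.60/89 = 0.018 kg m⁻⁴
  173–254 m: Δρ/Δz = 0.40/81 = 4.9 × 10⁻³ kg m⁻⁴
The largest gradient is in the 75–84 m interval — the pycnocline.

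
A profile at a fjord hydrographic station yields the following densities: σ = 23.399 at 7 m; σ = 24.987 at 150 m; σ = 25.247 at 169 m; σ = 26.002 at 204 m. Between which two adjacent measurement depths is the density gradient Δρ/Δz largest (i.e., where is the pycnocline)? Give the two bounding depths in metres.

Compute the density gradient over each adjacent pair:
  7–150 m: Δρ/Δz = 1.588/143 = 0.011 kg m⁻⁴
  150–169 m: Δρ/Δz = 0.260/19 = 0.014 kg m⁻⁴
  169–204 m: Δρ/Δz = 0.755/35 = 0.022 kg m⁻⁴
The largest gradient is in the 169–204 m interval — the pycnocline.

169–204 m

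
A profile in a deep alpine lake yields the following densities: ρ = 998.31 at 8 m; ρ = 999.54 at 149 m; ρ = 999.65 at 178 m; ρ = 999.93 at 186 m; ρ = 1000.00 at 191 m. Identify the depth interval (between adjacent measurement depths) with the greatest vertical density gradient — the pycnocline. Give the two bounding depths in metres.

Compute the density gradient over each adjacent pair:
  8–149 m: Δρ/Δz = 1.23/141 = 8.7 × 10⁻³ kg m⁻⁴
  149–178 m: Δρ/Δz = 0.11/29 = 3.8 × 10⁻³ kg m⁻⁴
  178–186 m: Δρ/Δz = 0.28/8 = 0.035 kg m⁻⁴
  186–191 m: Δρ/Δz = 0.07/5 = 0.014 kg m⁻⁴
The largest gradient is in the 178–186 m interval — the pycnocline.

178–186 m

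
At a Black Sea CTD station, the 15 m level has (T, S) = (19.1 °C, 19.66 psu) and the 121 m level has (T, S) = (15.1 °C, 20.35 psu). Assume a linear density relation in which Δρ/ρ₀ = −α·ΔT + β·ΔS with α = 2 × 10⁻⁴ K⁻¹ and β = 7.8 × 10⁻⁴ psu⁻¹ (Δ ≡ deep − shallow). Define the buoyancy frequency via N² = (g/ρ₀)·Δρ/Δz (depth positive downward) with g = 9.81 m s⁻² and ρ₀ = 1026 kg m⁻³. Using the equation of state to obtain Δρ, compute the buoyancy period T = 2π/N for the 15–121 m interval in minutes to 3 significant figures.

ΔT = -4.0 K, ΔS = +0.69 psu (deep − shallow).
Δρ/ρ₀ = −αΔT + βΔS = 8.00 × 10⁻⁴ + 5.382 × 10⁻⁴ = 1.3382 × 10⁻³, so Δρ ≈ 1.373 kg m⁻³.
N² = (g/ρ₀)·Δρ/Δz = g·(Δρ/ρ₀)/Δz = 9.81 × 1.3382 × 10⁻³ / 106 = 1.2385 × 10⁻⁴ s⁻².
N = √(1.2385 × 10⁻⁴) = 0.011129 rad s⁻¹ → T = 2π/N = 564.58 s = 9.4097 min ≈ 9.41 min.

9.41 min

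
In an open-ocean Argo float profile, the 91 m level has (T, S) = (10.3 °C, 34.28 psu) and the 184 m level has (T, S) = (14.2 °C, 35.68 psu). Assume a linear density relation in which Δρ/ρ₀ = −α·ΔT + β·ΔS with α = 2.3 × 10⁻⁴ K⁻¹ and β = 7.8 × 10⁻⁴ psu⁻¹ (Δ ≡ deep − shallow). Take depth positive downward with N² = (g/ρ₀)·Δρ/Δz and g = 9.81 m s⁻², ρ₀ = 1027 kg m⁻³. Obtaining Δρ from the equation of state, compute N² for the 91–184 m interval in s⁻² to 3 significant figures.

2.06 × 10⁻⁵ s⁻²

ΔT = +3.9 K, ΔS = +1.40 psu (deep − shallow).
Δρ/ρ₀ = −αΔT + βΔS = -8.97 × 10⁻⁴ + 1.092 × 10⁻³ = 1.95 × 10⁻⁴, so Δρ ≈ 0.2003 kg m⁻³.
N² = (g/ρ₀)·Δρ/Δz = g·(Δρ/ρ₀)/Δz = 9.81 × 1.95 × 10⁻⁴ / 93 = 2.0569 × 10⁻⁵ s⁻² ≈ 2.06 × 10⁻⁵ s⁻².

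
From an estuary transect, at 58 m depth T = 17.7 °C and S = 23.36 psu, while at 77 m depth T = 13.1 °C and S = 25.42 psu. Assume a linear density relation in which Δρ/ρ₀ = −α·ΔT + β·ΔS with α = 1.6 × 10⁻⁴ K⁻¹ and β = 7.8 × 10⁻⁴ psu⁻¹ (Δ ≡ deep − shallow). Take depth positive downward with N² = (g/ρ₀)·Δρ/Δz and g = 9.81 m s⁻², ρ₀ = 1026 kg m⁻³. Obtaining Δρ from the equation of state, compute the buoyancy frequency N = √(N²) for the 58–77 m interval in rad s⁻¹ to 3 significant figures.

ΔT = -4.6 K, ΔS = +2.06 psu (deep − shallow).
Δρ/ρ₀ = −αΔT + βΔS = 7.36 × 10⁻⁴ + 1.6068 × 10⁻³ = 2.3428 × 10⁻³, so Δρ ≈ 2.404 kg m⁻³.
N² = (g/ρ₀)·Δρ/Δz = g·(Δρ/ρ₀)/Δz = 9.81 × 2.3428 × 10⁻³ / 19 = 1.2096 × 10⁻³ s⁻².
N = √(1.2096 × 10⁻³) = 0.034779 rad s⁻¹ ≈ 0.0348 rad s⁻¹.

0.0348 rad s⁻¹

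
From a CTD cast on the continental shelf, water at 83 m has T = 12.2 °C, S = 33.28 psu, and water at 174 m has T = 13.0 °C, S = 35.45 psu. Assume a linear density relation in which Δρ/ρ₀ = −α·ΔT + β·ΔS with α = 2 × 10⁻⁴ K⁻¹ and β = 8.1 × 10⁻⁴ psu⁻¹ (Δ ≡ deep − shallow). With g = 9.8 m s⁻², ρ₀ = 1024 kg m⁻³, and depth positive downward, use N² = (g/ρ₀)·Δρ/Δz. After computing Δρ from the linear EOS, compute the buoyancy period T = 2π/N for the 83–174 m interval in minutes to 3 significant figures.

ΔT = +0.8 K, ΔS = +2.17 psu (deep − shallow).
Δρ/ρ₀ = −αΔT + βΔS = -1.60 × 10⁻⁴ + 1.7577 × 10⁻³ = 1.5977 × 10⁻³, so Δρ ≈ 1.636 kg m⁻³.
N² = (g/ρ₀)·Δρ/Δz = g·(Δρ/ρ₀)/Δz = 9.8 × 1.5977 × 10⁻³ / 91 = 1.7206 × 10⁻⁴ s⁻².
N = √(1.7206 × 10⁻⁴) = 0.013117 rad s⁻¹ → T = 2π/N = 479.01 s = 7.9835 min ≈ 7.98 min.

7.98 min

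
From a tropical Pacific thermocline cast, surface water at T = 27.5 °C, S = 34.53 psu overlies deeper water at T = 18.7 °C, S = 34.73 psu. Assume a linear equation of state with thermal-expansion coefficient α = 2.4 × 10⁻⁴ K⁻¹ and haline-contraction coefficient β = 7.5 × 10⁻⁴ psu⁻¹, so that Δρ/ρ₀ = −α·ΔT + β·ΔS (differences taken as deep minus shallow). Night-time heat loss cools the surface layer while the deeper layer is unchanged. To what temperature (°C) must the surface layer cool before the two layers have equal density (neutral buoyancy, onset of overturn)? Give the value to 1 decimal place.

Neutral buoyancy requires Δρ = 0, i.e. −α(T_deep − T_surf′) + β(S_deep − S_surf) = 0.
T_surf′ = T_deep − (β/α)·ΔS = 18.7 − (7.5 × 10⁻⁴/2.4 × 10⁻⁴)·(+0.20) = 18.075 °C.
Cooling required: 27.5 − (18.075) = 9.425 °C.

18.1 °C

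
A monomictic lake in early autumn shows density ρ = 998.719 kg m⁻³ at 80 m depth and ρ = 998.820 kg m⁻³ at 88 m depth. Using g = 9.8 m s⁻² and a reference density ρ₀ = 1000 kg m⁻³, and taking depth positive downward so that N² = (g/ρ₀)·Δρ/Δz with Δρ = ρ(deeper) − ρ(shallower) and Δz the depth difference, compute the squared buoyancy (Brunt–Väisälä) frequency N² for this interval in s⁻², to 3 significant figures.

Δρ = 998.820 − 998.719 = 0.101 kg m⁻³ over Δz = 88 − 80 = 8 m.
N² = (9.8/1000) × (0.101/8) = 1.2373 × 10⁻⁴ s⁻² ≈ 1.24 × 10⁻⁴ s⁻².
Since Δρ > 0 the layer is stably stratified.

1.24 × 10⁻⁴ s⁻²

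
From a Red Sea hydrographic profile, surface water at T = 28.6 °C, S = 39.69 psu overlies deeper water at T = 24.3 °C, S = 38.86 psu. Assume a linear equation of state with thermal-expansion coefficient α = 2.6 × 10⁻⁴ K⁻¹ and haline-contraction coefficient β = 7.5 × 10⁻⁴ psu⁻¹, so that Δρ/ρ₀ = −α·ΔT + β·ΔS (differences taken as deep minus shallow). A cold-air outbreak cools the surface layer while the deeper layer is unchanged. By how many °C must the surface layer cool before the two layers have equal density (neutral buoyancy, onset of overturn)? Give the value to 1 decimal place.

Neutral buoyancy requires Δρ = 0, i.e. −α(T_deep − T_surf′) + β(S_deep − S_surf) = 0.
T_surf′ = T_deep − (β/α)·ΔS = 24.3 − (7.5 × 10⁻⁴/2.6 × 10⁻⁴)·(-0.83) = 26.694 °C.
Cooling required: 28.6 − (26.694) = 1.906 °C.

1.9 °C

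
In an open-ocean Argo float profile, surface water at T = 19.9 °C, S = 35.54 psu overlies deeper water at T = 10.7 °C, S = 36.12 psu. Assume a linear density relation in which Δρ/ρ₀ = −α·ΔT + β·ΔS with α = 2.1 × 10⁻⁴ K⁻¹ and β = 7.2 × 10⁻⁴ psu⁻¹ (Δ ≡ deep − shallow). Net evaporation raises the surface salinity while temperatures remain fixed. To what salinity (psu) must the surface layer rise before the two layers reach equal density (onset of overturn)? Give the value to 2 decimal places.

38.80 psu

Neutral buoyancy requires −α(T_deep − T_surf) + β(S_deep − S_surf′) = 0.
S_surf′ = S_deep − (α/β)·ΔT = 36.12 − (2.1 × 10⁻⁴/7.2 × 10⁻⁴)·(-9.2) = 38.8033 psu.
Increase required: 38.8033 − 35.54 = 3.2633 psu.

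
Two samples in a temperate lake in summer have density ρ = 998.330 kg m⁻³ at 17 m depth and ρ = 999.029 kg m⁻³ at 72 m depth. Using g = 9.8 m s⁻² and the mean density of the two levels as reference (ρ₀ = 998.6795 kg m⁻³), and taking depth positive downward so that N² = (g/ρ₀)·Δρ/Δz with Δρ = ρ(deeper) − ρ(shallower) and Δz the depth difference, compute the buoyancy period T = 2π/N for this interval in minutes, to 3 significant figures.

Δρ = 999.029 − 998.330 = 0.699 kg m⁻³ over Δz = 72 − 17 = 55 m.
N² = (9.8/998.6795) × (0.699/55) = 1.2471 × 10⁻⁴ s⁻².
N = √(1.2471 × 10⁻⁴) = 0.011167 rad s⁻¹, so T = 2π/N = 562.66 s = 9.3777 min ≈ 9.38 min.

9.38 min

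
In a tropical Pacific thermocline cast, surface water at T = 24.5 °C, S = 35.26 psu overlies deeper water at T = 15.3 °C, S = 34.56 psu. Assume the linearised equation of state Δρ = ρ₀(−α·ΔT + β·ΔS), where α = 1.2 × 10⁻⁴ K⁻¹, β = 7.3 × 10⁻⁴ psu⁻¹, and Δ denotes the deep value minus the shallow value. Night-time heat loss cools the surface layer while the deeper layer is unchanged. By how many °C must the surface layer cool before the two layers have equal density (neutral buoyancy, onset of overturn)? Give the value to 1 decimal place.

Neutral buoyancy requires Δρ = 0, i.e. −α(T_deep − T_surf′) + β(S_deep − S_surf) = 0.
T_surf′ = T_deep − (β/α)·ΔS = 15.3 − (7.3 × 10⁻⁴/1.2 × 10⁻⁴)·(-0.70) = 19.558 °C.
Cooling required: 24.5 − (19.558) = 4.942 °C.

4.9 °C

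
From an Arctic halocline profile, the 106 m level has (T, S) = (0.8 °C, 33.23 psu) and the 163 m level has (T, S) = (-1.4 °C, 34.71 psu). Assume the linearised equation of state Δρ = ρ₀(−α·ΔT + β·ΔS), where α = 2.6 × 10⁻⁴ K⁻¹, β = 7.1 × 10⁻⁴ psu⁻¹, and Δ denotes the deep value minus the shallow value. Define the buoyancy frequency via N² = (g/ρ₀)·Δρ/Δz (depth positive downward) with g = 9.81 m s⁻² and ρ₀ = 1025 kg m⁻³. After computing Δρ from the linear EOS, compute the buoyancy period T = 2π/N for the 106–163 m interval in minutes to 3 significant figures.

ΔT = -2.2 K, ΔS = +1.48 psu (deep − shallow).
Δρ/ρ₀ = −αΔT + βΔS = 5.72 × 10⁻⁴ + 1.0508 × 10⁻³ = 1.6228 × 10⁻³, so Δρ ≈ 1.663 kg m⁻³.
N² = (g/ρ₀)·Δρ/Δz = g·(Δρ/ρ₀)/Δz = 9.81 × 1.6228 × 10⁻³ / 57 = 2.7929 × 10⁻⁴ s⁻².
N = √(2.7929 × 10⁻⁴) = 0.016712 rad s⁻¹ → T = 2π/N = 375.97 s = 6.2662 min ≈ 6.27 min.

6.27 min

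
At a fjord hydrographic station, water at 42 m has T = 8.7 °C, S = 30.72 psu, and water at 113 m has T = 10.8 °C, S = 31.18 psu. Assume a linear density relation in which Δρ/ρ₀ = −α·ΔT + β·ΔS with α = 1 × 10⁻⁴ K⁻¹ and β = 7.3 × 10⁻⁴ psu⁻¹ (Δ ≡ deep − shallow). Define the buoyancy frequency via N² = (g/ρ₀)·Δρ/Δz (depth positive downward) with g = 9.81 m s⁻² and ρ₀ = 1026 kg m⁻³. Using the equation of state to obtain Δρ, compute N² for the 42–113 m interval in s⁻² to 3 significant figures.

1.74 × 10⁻⁵ s⁻²

ΔT = +2.1 K, ΔS = +0.46 psu (deep − shallow).
Δρ/ρ₀ = −αΔT + βΔS = -2.10 × 10⁻⁴ + 3.358 × 10⁻⁴ = 1.258 × 10⁻⁴, so Δρ ≈ 0.1291 kg m⁻³.
N² = (g/ρ₀)·Δρ/Δz = g·(Δρ/ρ₀)/Δz = 9.81 × 1.258 × 10⁻⁴ / 71 = 1.7382 × 10⁻⁵ s⁻² ≈ 1.74 × 10⁻⁵ s⁻².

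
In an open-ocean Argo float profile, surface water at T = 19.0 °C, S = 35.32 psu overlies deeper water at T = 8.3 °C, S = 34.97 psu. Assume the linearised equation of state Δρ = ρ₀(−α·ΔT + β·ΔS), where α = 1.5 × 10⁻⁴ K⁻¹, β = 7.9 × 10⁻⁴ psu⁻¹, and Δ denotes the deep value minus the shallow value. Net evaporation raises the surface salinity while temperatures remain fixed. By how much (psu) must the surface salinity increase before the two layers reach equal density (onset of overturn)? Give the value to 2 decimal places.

1.68 psu

Neutral buoyancy requires −α(T_deep − T_surf) + β(S_deep − S_surf′) = 0.
S_surf′ = S_deep − (α/β)·ΔT = 34.97 − (1.5 × 10⁻⁴/7.9 × 10⁻⁴)·(-10.7) = 37.0016 psu.
Increase required: 37.0016 − 35.32 = 1.6816 psu.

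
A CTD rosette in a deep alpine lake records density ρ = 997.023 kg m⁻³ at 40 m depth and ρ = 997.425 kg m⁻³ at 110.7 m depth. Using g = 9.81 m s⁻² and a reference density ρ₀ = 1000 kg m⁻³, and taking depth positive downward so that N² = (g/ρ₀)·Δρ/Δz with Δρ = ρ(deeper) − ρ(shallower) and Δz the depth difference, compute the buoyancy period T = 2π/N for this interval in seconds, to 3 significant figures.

Δρ = 997.425 − 997.023 = 0.402 kg m⁻³ over Δz = 110.7 − 40 = 70.7 m.
N² = (9.81/1000) × (0.402/70.7) = 5.5780 × 10⁻⁵ s⁻².
N = √(5.5780 × 10⁻⁵) = 7.4686 × 10⁻³ rad s⁻¹, so T = 2π/N = 841.28 s ≈ 841 s.
Since Δρ > 0 the layer is stably stratified.

841 s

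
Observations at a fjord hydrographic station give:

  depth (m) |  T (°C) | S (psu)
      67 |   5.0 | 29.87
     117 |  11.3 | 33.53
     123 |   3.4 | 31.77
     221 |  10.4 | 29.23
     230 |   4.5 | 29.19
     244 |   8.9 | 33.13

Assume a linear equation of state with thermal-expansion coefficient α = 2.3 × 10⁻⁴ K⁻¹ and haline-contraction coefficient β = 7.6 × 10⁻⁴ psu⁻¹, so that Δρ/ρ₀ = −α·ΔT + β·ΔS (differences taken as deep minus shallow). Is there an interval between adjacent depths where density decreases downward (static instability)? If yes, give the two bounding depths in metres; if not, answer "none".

123–221 m

Evaluate Δρ/ρ₀ = −αΔT + βΔS across each adjacent pair:
  67–117 m: −αΔT+βΔS = −(2.3 × 10⁻⁴)(+6.3)+(7.6 × 10⁻⁴)(+3.66) = 1.3 × 10⁻³ → stable
  117–123 m: −αΔT+βΔS = −(2.3 × 10⁻⁴)(-7.9)+(7.6 × 10⁻⁴)(-1.76) = 4.8 × 10⁻⁴ → stable
  123–221 m: −αΔT+βΔS = −(2.3 × 10⁻⁴)(+7.0)+(7.6 × 10⁻⁴)(-2.54) = -3.5 × 10⁻³ → UNSTABLE
  221–230 m: −αΔT+βΔS = −(2.3 × 10⁻⁴)(-5.9)+(7.6 × 10⁻⁴)(-0.04) = 1.3 × 10⁻³ → stable
  230–244 m: −αΔT+βΔS = −(2.3 × 10⁻⁴)(+4.4)+(7.6 × 10⁻⁴)(+3.94) = 2.0 × 10⁻³ → stable
The 123–221 m interval has Δρ < 0: lighter water underlies denser water.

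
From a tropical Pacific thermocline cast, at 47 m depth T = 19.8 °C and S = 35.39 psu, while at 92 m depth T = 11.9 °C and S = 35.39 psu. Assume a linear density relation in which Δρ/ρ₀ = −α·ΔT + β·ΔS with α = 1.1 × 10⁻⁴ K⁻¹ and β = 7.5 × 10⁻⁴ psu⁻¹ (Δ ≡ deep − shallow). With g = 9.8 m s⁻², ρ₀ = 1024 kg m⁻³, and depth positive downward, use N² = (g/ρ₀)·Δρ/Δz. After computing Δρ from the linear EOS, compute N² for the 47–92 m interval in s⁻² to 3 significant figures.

ΔT = -7.9 K, ΔS = +0.00 psu (deep − shallow).
Δρ/ρ₀ = −αΔT + βΔS = 8.69 × 10⁻⁴ + 0 = 8.69 × 10⁻⁴, so Δρ ≈ 0.8899 kg m⁻³.
N² = (g/ρ₀)·Δρ/Δz = g·(Δρ/ρ₀)/Δz = 9.8 × 8.69 × 10⁻⁴ / 45 = 1.8925 × 10⁻⁴ s⁻² ≈ 1.89 × 10⁻⁴ s⁻².

1.89 × 10⁻⁴ s⁻²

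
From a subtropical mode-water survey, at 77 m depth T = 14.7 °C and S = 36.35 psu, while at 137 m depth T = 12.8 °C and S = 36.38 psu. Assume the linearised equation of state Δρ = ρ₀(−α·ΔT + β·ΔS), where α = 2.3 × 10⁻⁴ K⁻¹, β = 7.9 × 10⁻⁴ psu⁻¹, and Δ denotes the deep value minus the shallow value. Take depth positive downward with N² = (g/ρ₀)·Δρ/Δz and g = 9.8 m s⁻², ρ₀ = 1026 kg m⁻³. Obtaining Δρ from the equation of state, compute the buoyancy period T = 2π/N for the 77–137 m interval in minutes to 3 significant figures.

12.1 min

ΔT = -1.9 K, ΔS = +0.03 psu (deep − shallow).
Δρ/ρ₀ = −αΔT + βΔS = 4.37 × 10⁻⁴ + 2.37 × 10⁻⁵ = 4.607 × 10⁻⁴, so Δρ ≈ 0.4727 kg m⁻³.
N² = (g/ρ₀)·Δρ/Δz = g·(Δρ/ρ₀)/Δz = 9.8 × 4.607 × 10⁻⁴ / 60 = 7.5248 × 10⁻⁵ s⁻².
N = √(7.5248 × 10⁻⁵) = 8.6746 × 10⁻³ rad s⁻¹ → T = 2π/N = 724.32 s = 12.072 min ≈ 12.1 min.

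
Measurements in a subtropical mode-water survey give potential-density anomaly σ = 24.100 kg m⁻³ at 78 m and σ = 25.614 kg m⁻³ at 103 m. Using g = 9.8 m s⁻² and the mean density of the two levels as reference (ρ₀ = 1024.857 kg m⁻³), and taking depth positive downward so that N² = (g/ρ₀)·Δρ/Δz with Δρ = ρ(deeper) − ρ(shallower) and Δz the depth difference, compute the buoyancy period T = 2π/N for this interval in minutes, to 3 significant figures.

Δρ = 1025.614 − 1024.100 = 1.514 kg m⁻³ over Δz = 103 − 78 = 25 m.
N² = (9.8/1024.857) × (1.514/25) = 5.7909 × 10⁻⁴ s⁻².
N = √(5.7909 × 10⁻⁴) = 0.024064 rad s⁻¹, so T = 2π/N = 261.10 s = 4.3517 min ≈ 4.35 min.
N² > 0, so the interval is statically stable.

4.35 min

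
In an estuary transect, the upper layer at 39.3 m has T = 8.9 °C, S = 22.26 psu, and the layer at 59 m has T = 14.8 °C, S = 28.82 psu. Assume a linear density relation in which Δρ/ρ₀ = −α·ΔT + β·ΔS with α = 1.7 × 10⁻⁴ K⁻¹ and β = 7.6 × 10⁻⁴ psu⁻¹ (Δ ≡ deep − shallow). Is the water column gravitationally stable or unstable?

ΔT = 14.8 − 8.9 = +5.9 K and ΔS = 28.82 − 22.26 = +6.56 psu (deep − shallow).
−αΔT = -1.003 × 10⁻³; βΔS = 4.9856 × 10⁻³; sum Δρ/ρ₀ = 3.9826 × 10⁻³.
Δρ/ρ₀ > 0, so Δρ > 0: deeper water is denser → statically stable.

stable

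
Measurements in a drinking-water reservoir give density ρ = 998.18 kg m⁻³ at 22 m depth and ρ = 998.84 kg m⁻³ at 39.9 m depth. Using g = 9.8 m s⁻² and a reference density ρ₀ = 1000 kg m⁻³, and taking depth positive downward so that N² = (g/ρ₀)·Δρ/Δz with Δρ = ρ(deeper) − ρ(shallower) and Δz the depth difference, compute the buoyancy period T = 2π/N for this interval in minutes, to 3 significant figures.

5.51 min

Δρ = 998.84 − 998.18 = 0.66 kg m⁻³ over Δz = 39.9 − 22 = 17.9 m.
N² = (9.8/1000) × (0.66/17.9) = 3.6134 × 10⁻⁴ s⁻².
N = √(3.6134 × 10⁻⁴) = 0.019009 rad s⁻¹, so T = 2π/N = 330.54 s = 5.5090 min ≈ 5.51 min.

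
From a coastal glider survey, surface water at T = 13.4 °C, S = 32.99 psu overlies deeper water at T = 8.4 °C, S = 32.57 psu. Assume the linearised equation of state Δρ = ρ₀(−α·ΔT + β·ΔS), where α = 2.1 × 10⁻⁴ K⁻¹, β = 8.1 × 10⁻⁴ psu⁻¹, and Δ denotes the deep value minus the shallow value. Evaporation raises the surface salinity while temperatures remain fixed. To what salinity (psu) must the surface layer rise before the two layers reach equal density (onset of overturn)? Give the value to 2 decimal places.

33.87 psu

Neutral buoyancy requires −α(T_deep − T_surf) + β(S_deep − S_surf′) = 0.
S_surf′ = S_deep − (α/β)·ΔT = 32.57 − (2.1 × 10⁻⁴/8.1 × 10⁻⁴)·(-5.0) = 33.8663 psu.
Increase required: 33.8663 − 32.99 = 0.8763 psu.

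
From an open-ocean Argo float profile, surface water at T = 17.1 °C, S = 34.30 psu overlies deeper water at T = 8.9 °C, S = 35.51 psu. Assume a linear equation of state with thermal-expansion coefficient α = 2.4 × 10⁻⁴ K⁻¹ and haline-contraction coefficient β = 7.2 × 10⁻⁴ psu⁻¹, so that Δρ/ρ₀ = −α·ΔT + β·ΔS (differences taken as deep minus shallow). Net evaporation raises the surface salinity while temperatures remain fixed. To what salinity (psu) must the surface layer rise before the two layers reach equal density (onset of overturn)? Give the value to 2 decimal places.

Neutral buoyancy requires −α(T_deep − T_surf) + β(S_deep − S_surf′) = 0.
S_surf′ = S_deep − (α/β)·ΔT = 35.51 − (2.4 × 10⁻⁴/7.2 × 10⁻⁴)·(-8.2) = 38.2433 psu.
Increase required: 38.2433 − 34.30 = 3.9433 psu.

38.24 psu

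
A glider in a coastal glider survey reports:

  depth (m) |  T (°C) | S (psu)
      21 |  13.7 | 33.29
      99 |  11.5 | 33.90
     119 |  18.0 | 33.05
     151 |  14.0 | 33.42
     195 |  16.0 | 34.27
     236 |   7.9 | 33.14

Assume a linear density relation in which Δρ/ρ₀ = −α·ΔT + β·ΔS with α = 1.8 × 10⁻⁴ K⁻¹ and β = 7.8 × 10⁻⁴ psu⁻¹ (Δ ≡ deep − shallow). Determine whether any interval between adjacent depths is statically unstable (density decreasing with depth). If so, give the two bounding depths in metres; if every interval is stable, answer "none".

99–119 m

Evaluate Δρ/ρ₀ = −αΔT + βΔS across each adjacent pair:
  21–99 m: −αΔT+βΔS = −(1.8 × 10⁻⁴)(-2.2)+(7.8 × 10⁻⁴)(+0.61) = 8.7 × 10⁻⁴ → stable
  99–119 m: −αΔT+βΔS = −(1.8 × 10⁻⁴)(+6.5)+(7.8 × 10⁻⁴)(-0.85) = -1.8 × 10⁻³ → UNSTABLE
  119–151 m: −αΔT+βΔS = −(1.8 × 10⁻⁴)(-4.0)+(7.8 × 10⁻⁴)(+0.37) = 1.0 × 10⁻³ → stable
  151–195 m: −αΔT+βΔS = −(1.8 × 10⁻⁴)(+2.0)+(7.8 × 10⁻⁴)(+0.85) = 3.0 × 10⁻⁴ → stable
  195–236 m: −αΔT+βΔS = −(1.8 × 10⁻⁴)(-8.1)+(7.8 × 10⁻⁴)(-1.13) = 5.8 × 10⁻⁴ → stable
The 99–119 m interval has Δρ < 0: lighter water underlies denser water.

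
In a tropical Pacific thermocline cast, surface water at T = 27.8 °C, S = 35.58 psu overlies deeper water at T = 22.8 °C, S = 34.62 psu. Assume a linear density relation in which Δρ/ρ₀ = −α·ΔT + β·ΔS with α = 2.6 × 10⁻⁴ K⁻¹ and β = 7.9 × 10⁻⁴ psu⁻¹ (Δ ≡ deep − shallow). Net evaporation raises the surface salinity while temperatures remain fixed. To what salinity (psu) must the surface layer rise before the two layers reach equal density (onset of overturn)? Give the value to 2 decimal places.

Neutral buoyancy requires −α(T_deep − T_surf) + β(S_deep − S_surf′) = 0.
S_surf′ = S_deep − (α/β)·ΔT = 34.62 − (2.6 × 10⁻⁴/7.9 × 10⁻⁴)·(-5.0) = 36.2656 psu.
Increase required: 36.2656 − 35.58 = 0.6856 psu.

36.27 psu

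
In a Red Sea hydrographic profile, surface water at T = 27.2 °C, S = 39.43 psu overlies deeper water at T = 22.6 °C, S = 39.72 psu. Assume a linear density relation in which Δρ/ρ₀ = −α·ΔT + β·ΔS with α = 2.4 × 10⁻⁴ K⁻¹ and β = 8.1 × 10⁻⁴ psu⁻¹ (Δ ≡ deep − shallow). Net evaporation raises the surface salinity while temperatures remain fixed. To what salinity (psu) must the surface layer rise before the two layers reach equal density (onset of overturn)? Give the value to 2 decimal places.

Neutral buoyancy requires −α(T_deep − T_surf) + β(S_deep − S_surf′) = 0.
S_surf′ = S_deep − (α/β)·ΔT = 39.72 − (2.4 × 10⁻⁴/8.1 × 10⁻⁴)·(-4.6) = 41.0830 psu.
Increase required: 41.0830 − 39.43 = 1.6530 psu.

41.08 psu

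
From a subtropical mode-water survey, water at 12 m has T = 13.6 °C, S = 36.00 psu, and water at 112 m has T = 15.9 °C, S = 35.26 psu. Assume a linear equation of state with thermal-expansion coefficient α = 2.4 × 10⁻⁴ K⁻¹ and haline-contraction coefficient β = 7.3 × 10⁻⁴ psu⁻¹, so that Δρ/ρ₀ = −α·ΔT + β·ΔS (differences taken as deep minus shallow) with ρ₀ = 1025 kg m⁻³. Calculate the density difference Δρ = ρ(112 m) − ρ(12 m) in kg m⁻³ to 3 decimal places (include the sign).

ΔT = +2.3 K, ΔS = -0.74 psu (deep − shallow).
Δρ/ρ₀ = −(2.4 × 10⁻⁴)(+2.3) + (7.3 × 10⁻⁴)(-0.74) = -1.0922 × 10⁻³.
Δρ = 1025 × (-1.0922 × 10⁻³) = -1.120 kg m⁻³.
Negative Δρ: lighter below, statically unstable.

-1.120 kg m⁻³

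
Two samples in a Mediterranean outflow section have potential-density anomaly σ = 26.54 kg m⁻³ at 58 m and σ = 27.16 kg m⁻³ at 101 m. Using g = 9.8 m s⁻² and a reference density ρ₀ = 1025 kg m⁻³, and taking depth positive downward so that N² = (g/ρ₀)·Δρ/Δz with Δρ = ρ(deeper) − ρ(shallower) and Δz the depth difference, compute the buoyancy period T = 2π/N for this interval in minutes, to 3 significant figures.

Δρ = 1027.16 − 1026.54 = 0.62 kg m⁻³ over Δz = 101 − 58 = 43 m.
N² = (9.8/1025) × (0.62/43) = 1.3786 × 10⁻⁴ s⁻².
N = √(1.3786 × 10⁻⁴) = 0.011741 rad s⁻¹, so T = 2π/N = 535.15 s = 8.9192 min ≈ 8.92 min.

8.92 min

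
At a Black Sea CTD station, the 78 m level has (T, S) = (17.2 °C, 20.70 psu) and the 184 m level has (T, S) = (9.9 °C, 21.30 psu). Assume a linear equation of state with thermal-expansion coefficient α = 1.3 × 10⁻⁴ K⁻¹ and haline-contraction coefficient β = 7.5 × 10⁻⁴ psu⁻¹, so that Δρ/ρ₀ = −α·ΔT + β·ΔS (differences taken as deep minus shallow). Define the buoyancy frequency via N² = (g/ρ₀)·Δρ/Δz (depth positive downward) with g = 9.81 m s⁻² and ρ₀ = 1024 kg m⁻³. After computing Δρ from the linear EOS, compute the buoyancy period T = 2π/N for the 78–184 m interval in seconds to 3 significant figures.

ΔT = -7.3 K, ΔS = +0.60 psu (deep − shallow).
Δρ/ρ₀ = −αΔT + βΔS = 9.49 × 10⁻⁴ + 4.50 × 10⁻⁴ = 1.399 × 10⁻³, so Δρ ≈ 1.433 kg m⁻³.
N² = (g/ρ₀)·Δρ/Δz = g·(Δρ/ρ₀)/Δz = 9.81 × 1.399 × 10⁻³ / 106 = 1.2947 × 10⁻⁴ s⁻².
N = √(1.2947 × 10⁻⁴) = 0.011378 rad s⁻¹ → T = 2π/N = 552.22 s ≈ 552 s.

552 s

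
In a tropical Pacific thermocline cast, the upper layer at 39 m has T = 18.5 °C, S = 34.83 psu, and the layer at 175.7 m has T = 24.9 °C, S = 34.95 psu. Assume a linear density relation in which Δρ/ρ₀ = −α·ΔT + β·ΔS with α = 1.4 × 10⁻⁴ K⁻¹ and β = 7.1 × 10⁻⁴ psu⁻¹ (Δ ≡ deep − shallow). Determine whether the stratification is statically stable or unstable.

unstable

ΔT = 24.9 − 18.5 = +6.4 K and ΔS = 34.95 − 34.83 = +0.12 psu (deep − shallow).
−αΔT = -8.96 × 10⁻⁴; βΔS = 8.52 × 10⁻⁵; sum Δρ/ρ₀ = -8.108 × 10⁻⁴.
Δρ/ρ₀ < 0, so Δρ < 0: deeper water is lighter → statically unstable; the column would overturn.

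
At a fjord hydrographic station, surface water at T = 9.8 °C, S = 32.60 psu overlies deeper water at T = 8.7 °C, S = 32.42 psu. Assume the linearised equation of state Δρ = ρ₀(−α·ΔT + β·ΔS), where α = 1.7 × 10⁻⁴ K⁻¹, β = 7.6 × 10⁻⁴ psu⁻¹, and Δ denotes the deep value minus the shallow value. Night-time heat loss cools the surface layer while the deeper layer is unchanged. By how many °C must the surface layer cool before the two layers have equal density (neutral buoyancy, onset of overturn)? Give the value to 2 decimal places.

0.30 °C

Neutral buoyancy requires Δρ = 0, i.e. −α(T_deep − T_surf′) + β(S_deep − S_surf) = 0.
T_surf′ = T_deep − (β/α)·ΔS = 8.7 − (7.6 × 10⁻⁴/1.7 × 10⁻⁴)·(-0.18) = 9.5047 °C.
Cooling required: 9.8 − (9.5047) = 0.2953 °C.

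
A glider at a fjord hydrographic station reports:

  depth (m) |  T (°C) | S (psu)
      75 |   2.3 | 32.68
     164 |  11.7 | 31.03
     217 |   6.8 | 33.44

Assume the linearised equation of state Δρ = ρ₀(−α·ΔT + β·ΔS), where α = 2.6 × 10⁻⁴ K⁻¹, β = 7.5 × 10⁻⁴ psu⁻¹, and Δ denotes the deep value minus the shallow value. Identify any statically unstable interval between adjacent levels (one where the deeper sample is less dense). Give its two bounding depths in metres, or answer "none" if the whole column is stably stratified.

Evaluate Δρ/ρ₀ = −αΔT + βΔS across each adjacent pair:
  75–164 m: −αΔT+βΔS = −(2.6 × 10⁻⁴)(+9.4)+(7.5 × 10⁻⁴)(-1.65) = -3.7 × 10⁻³ → UNSTABLE
  164–217 m: −αΔT+βΔS = −(2.6 × 10⁻⁴)(-4.9)+(7.5 × 10⁻⁴)(+2.41) = 3.1 × 10⁻³ → stable
The 75–164 m interval has Δρ < 0: lighter water underlies denser water.

75–164 m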